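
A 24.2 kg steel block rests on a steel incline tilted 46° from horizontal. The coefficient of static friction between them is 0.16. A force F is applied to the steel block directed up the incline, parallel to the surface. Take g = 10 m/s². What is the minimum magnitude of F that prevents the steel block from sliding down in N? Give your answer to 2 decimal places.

The normal force is N = mg cos 46° = 168.107 N. With F at its minimum the steel block is on the verge of sliding down, so static friction is at its maximum μ_s N = 0.16 × 168.107 = 26.897 N and acts up the slope.
Equilibrium along the incline: F + μ_s N = mg sin 46°, so F = 174.080 − 26.897 = 147.183 N.

147.18 N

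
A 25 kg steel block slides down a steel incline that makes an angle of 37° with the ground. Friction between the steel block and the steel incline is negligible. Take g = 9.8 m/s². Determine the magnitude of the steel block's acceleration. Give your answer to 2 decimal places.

5.90 m/s²

Resolving the weight along the incline: the component pulling the steel block down the slope is mg sin 37° = 25 × 9.8 × 0.6018 = 147.441 N, and the normal force is N = mg cos 37° = 25 × 9.8 × 0.7986 = 195.657 N.
With no friction the net force along the incline is 147.441 N, so a = g sin 37° = 147.441 / 25 = 5.8976 m/s².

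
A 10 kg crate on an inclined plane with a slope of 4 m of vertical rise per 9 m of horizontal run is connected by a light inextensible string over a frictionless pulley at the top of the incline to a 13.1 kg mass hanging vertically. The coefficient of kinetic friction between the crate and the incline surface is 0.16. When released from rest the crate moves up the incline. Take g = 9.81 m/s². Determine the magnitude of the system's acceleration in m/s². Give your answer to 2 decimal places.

3.22 m/s²

For the crate on the incline: the weight component along the slope is m₁g sin 23.96° = 10 × 9.81 × 0.4061 = 39.838 N and the normal force is N = m₁g cos 23.96° = 89.645 N.
Kinetic friction opposes the crate's motion up the incline: f = μN = 0.16 × 89.645 = 14.343 N acting down the slope.
Newton's second law for the crate (up-slope positive): T − 39.838 − 14.343 = 10 a. For the hanging mass (downward positive): 13.1 × 9.81 − T = 13.1 a.
Adding the two equations eliminates T: 74.330 = 23.1 a, so a = 3.2177 m/s².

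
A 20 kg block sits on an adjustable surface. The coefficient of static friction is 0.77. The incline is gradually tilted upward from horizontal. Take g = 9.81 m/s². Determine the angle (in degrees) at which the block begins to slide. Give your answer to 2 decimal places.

At the threshold of sliding, static friction is at its maximum μ_s N and exactly balances the weight component along the incline: mg sin θ = μ_s mg cos θ.
Hence tan θ = μ_s = 0.77, so θ = arctan(0.77) = 37.5963°.

37.60°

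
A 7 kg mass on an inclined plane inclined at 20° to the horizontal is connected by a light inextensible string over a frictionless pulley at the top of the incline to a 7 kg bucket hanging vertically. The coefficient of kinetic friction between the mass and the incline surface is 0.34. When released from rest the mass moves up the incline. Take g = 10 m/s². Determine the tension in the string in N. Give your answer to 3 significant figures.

For the mass on the incline: the weight component along the slope is m₁g sin 20° = 7 × 10 × 0.3420 = 23.940 N and the normal force is N = m₁g cos 20° = 65.778 N.
Kinetic friction opposes the mass's motion up the incline: f = μN = 0.34 × 65.778 = 22.365 N acting down the slope.
Newton's second law for the mass (up-slope positive): T − 23.940 − 22.365 = 7 a. For the hanging bucket (downward positive): 7 × 10 − T = 7 a.
Adding the two equations eliminates T: 23.695 = 14 a, so a = 1.6925 m/s².
Then from the hanging bucket's equation, T = 7 × (10 − 1.6925) = 58.153 N.

58.2 N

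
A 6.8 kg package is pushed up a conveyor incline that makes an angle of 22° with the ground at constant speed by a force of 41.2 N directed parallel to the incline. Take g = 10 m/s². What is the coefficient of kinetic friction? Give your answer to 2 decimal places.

At constant speed ΣF = 0 along the incline. The applied 41.2 N acts up the slope; the weight component mg sin 22° = 25.473 N and kinetic friction μN both act down the slope.
So 41.2 = 25.473 + μ × 63.049, giving μ = (41.2 − 25.473) / 63.049 = 0.2494.

0.25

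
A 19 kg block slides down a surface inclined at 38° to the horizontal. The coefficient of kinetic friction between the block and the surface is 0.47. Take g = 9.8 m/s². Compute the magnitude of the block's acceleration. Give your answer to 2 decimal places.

Resolving the weight along the incline: the component pulling the block down the slope is mg sin 38° = 19 × 9.8 × 0.6157 = 114.643 N, and the normal force is N = mg cos 38° = 19 × 9.8 × 0.7880 = 146.726 N.
Kinetic friction acts up the slope with magnitude f = μN = 0.47 × 146.726 = 68.961 N.
Net force along the incline is 114.643 − 68.961 = 45.682 N, so a = 45.682 / 19 = 2.4043 m/s².

2.40 m/s²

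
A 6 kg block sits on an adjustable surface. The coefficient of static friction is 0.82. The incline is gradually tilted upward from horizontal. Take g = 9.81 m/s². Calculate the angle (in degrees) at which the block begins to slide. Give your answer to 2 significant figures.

39°

At the threshold of sliding, static friction is at its maximum μ_s N and exactly balances the weight component along the incline: mg sin θ = μ_s mg cos θ.
Hence tan θ = μ_s = 0.82, so θ = arctan(0.82) = 39.3518°.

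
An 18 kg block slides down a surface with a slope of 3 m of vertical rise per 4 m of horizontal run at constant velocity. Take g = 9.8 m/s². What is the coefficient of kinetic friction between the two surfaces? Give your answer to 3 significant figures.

At constant velocity the net force along the incline is zero: mg sin 36.87° = μ mg cos 36.87°.
So μ = tan 36.87° = 0.6000 / 0.8000 = 0.7500.

0.750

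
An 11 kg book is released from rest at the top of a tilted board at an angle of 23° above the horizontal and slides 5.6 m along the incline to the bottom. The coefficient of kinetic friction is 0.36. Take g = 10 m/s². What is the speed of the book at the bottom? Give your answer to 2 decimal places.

The weight component along the incline is mg sin 23° = 42.980 N and the normal force is N = mg cos 23° = 101.256 N.
Friction up the slope is f = μN = 0.36 × 101.256 = 36.452 N, so the net downslope force is 42.980 − 36.452 = 6.528 N and a = 6.528 / 11 = 0.5935 m/s².
Starting from rest over a distance of 5.6 m, v² = 2aL = 2 × 0.5935 × 5.6 = 6.6472, so v = 2.5782 m/s.

2.58 m/s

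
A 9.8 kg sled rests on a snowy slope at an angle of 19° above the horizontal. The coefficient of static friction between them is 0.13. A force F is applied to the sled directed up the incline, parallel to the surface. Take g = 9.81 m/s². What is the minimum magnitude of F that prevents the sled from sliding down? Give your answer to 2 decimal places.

19.48 N

The normal force is N = mg cos 19° = 90.900 N. With F at its minimum the sled is on the verge of sliding down, so static friction is at its maximum μ_s N = 0.13 × 90.900 = 11.817 N and acts up the slope.
Equilibrium along the incline: F + μ_s N = mg sin 19°, so F = 31.299 − 11.817 = 19.482 N.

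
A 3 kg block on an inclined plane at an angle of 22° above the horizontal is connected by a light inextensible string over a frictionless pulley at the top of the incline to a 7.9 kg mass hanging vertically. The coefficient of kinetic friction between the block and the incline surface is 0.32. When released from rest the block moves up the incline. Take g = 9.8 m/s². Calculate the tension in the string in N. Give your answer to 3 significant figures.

35.6 N

For the block on the incline: the weight component along the slope is m₁g sin 22° = 3 × 9.8 × 0.3746 = 11.013 N and the normal force is N = m₁g cos 22° = 27.259 N.
Kinetic friction opposes the block's motion up the incline: f = μN = 0.32 × 27.259 = 8.723 N acting down the slope.
Newton's second law for the block (up-slope positive): T − 11.013 − 8.723 = 3 a. For the hanging mass (downward positive): 7.9 × 9.8 − T = 7.9 a.
Adding the two equations eliminates T: 57.684 = 10.9 a, so a = 5.2921 m/s².
Then from the hanging mass's equation, T = 7.9 × (9.8 − 5.2921) = 35.612 N.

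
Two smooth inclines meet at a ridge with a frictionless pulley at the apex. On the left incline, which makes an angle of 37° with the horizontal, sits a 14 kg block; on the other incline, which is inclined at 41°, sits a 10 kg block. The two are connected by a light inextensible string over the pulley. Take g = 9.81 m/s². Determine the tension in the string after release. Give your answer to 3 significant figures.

72.0 N

Resolve each weight along its own incline: the 14 kg mass has component 14 × 9.81 × sin 37° = 82.653 N down its slope, and the 10 kg mass has 10 × 9.81 × sin 41° = 64.359 N down its slope.
The 14 kg side's 82.653 N exceeds the other side's 64.359 N, so that mass slides down and the 10 kg mass slides up. Taking that direction as positive, Newton's second law for the whole system gives 82.653 − 64.359 = (14 + 10) a, so a = 18.294 / 24 = 0.7622 m/s².
For the 10 kg mass (up-slope positive): T − 64.359 = 10 × 0.7622, so T = 71.981 N.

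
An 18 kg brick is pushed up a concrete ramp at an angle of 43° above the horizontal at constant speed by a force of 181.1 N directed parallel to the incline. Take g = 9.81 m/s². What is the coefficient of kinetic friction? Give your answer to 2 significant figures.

At constant speed ΣF = 0 along the incline. The applied 181.1 N acts up the slope; the weight component mg sin 43° = 120.427 N and kinetic friction μN both act down the slope.
So 181.1 = 120.427 + μ × 129.142, giving μ = (181.1 − 120.427) / 129.142 = 0.4698.

0.47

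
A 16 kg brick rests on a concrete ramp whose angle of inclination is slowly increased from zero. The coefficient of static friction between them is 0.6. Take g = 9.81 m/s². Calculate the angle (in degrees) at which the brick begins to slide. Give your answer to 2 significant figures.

31°

At the threshold of sliding, static friction is at its maximum μ_s N and exactly balances the weight component along the incline: mg sin θ = μ_s mg cos θ.
Hence tan θ = μ_s = 0.6, so θ = arctan(0.6) = 30.9638°.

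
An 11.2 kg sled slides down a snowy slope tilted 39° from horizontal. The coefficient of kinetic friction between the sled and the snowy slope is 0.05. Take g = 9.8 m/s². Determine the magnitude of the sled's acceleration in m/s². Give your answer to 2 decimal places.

5.79 m/s²

Resolving the weight along the incline: the component pulling the sled down the slope is mg sin 39° = 11.2 × 9.8 × 0.6293 = 69.072 N, and the normal force is N = mg cos 39° = 11.2 × 9.8 × 0.7771 = 85.294 N.
Kinetic friction acts up the slope with magnitude f = μN = 0.05 × 85.294 = 4.265 N.
Net force along the incline is 69.072 − 4.265 = 64.807 N, so a = 64.807 / 11.2 = 5.7863 m/s².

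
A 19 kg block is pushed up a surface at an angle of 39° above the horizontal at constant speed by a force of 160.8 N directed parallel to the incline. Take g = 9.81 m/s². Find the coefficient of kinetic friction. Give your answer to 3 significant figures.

0.300

At constant speed ΣF = 0 along the incline. The applied 160.8 N acts up the slope; the weight component mg sin 39° = 117.299 N and kinetic friction μN both act down the slope.
So 160.8 = 117.299 + μ × 144.852, giving μ = (160.8 − 117.299) / 144.852 = 0.3003.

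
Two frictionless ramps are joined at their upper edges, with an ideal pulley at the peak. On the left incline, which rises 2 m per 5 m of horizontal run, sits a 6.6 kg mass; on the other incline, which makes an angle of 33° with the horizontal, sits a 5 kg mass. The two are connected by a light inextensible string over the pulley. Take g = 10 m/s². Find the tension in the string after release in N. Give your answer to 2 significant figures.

Resolve each weight along its own incline: the 6.6 kg mass has component 6.6 × 10 × sin 21.80° = 24.512 N down its slope, and the 5 kg mass has 5 × 10 × sin 33° = 27.232 N down its slope.
The 5 kg side's 27.232 N exceeds the other side's 24.512 N, so that mass slides down and the 6.6 kg mass slides up. Taking that direction as positive, Newton's second law for the whole system gives 27.232 − 24.512 = (6.6 + 5) a, so a = 2.720 / 11.6 = 0.2345 m/s².
For the 6.6 kg mass (up-slope positive): T − 24.512 = 6.6 × 0.2345, so T = 26.060 N.

26 N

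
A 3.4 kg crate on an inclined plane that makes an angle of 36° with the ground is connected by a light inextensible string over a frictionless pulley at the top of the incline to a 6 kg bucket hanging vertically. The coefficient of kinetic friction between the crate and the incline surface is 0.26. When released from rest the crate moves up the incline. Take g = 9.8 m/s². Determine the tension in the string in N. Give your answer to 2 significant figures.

For the crate on the incline: the weight component along the slope is m₁g sin 36° = 3.4 × 9.8 × 0.5878 = 19.585 N and the normal force is N = m₁g cos 36° = 26.956 N.
Kinetic friction opposes the crate's motion up the incline: f = μN = 0.26 × 26.956 = 7.009 N acting down the slope.
Newton's second law for the crate (up-slope positive): T − 19.585 − 7.009 = 3.4 a. For the hanging bucket (downward positive): 6 × 9.8 − T = 6 a.
Adding the two equations eliminates T: 32.206 = 9.4 a, so a = 3.4262 m/s².
Then from the hanging bucket's equation, T = 6 × (9.8 − 3.4262) = 38.243 N.

38 N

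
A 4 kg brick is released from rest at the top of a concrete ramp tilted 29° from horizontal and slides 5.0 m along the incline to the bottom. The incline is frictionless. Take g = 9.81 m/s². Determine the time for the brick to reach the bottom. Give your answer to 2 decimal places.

1.45 s

The weight component along the incline is mg sin 29° = 19.024 N and the normal force is N = mg cos 29° = 34.320 N.
With no friction, a = g sin 29° = 4.7560 m/s².
Starting from rest, L = ½at², so t = √(2L/a) = √(2 × 5.0 / 4.7560) = 1.4500 s.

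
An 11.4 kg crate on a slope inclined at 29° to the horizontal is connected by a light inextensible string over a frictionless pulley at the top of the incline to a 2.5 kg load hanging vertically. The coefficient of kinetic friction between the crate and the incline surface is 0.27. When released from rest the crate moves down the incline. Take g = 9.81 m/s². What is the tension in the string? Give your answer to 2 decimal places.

For the crate on the incline: the weight component along the slope is m₁g sin 29° = 11.4 × 9.81 × 0.4848 = 54.217 N and the normal force is N = m₁g cos 29° = 97.812 N.
Kinetic friction opposes the crate's motion down the incline: f = μN = 0.27 × 97.812 = 26.409 N acting up the slope.
Newton's second law for the crate (down-slope positive): 54.217 − 26.409 − T = 11.4 a. For the hanging load (upward positive): T − 2.5 × 9.81 = 2.5 a.
Adding the two equations eliminates T: 3.283 = 13.9 a, so a = 0.2362 m/s².
Then from the hanging load's equation, T = 2.5 × (9.81 + 0.2362) = 25.116 N.

25.12 N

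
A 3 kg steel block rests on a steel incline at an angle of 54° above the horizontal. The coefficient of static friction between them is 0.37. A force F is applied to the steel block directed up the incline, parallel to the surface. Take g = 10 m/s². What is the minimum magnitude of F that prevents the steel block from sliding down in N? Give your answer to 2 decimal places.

The normal force is N = mg cos 54° = 17.634 N. With F at its minimum the steel block is on the verge of sliding down, so static friction is at its maximum μ_s N = 0.37 × 17.634 = 6.525 N and acts up the slope.
Equilibrium along the incline: F + μ_s N = mg sin 54°, so F = 24.271 − 6.525 = 17.746 N.

17.75 N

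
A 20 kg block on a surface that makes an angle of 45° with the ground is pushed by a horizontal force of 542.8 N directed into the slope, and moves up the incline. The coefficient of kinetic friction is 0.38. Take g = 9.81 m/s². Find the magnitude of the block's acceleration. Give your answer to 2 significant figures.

2.3 m/s²

The horizontal push has components F cos 45° = 542.8 × 0.7071 = 383.814 N up the incline and F sin 45° = 542.8 × 0.7071 = 383.814 N pressing into the surface.
The normal force is therefore N = mg cos 45° + F sin 45° = 138.733 + 383.814 = 522.547 N, and kinetic friction down the slope is μN = 0.38 × 522.547 = 198.568 N.
Along the incline: F cos 45° − mg sin 45° − μN = ma, so 383.814 − 138.733 − 198.568 = 20 a, giving a = 2.3257 m/s².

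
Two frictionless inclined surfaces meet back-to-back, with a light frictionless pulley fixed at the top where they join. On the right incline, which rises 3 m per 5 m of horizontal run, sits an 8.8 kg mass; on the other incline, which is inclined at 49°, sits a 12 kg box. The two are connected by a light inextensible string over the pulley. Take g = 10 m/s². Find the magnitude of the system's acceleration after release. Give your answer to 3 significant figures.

2.18 m/s²

Resolve each weight along its own incline: the 8.8 kg mass has component 8.8 × 10 × sin 30.96° = 45.276 N down its slope, and the 12 kg mass has 12 × 10 × sin 49° = 90.565 N down its slope.
The 12 kg side's 90.565 N exceeds the other side's 45.276 N, so that mass slides down and the 8.8 kg mass slides up. Taking that direction as positive, Newton's second law for the whole system gives 90.565 − 45.276 = (8.8 + 12) a, so a = 45.289 / 20.8 = 2.1774 m/s².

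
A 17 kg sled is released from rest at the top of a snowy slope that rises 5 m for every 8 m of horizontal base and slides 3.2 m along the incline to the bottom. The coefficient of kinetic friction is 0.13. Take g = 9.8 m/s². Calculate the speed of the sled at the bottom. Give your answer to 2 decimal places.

5.13 m/s

The weight component along the incline is mg sin 32.01° = 88.298 N and the normal force is N = mg cos 32.01° = 141.277 N.
Friction up the slope is f = μN = 0.13 × 141.277 = 18.366 N, so the net downslope force is 88.298 − 18.366 = 69.932 N and a = 69.932 / 17 = 4.1136 m/s².
Starting from rest over a distance of 3.2 m, v² = 2aL = 2 × 4.1136 × 3.2 = 26.3270, so v = 5.1310 m/s.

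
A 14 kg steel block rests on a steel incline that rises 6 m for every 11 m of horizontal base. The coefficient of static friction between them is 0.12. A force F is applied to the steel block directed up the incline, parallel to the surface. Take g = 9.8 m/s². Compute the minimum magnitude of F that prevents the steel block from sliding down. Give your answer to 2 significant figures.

51 N

The normal force is N = mg cos 28.61° = 120.447 N. With F at its minimum the steel block is on the verge of sliding down, so static friction is at its maximum μ_s N = 0.12 × 120.447 = 14.454 N and acts up the slope.
Equilibrium along the incline: F + μ_s N = mg sin 28.61°, so F = 65.699 − 14.454 = 51.245 N.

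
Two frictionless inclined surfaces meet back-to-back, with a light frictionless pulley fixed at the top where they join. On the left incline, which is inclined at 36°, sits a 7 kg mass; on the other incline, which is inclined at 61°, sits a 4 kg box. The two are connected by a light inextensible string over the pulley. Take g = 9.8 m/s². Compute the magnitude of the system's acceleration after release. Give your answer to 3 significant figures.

Resolve each weight along its own incline: the 7 kg mass has component 7 × 9.8 × sin 36° = 40.322 N down its slope, and the 4 kg mass has 4 × 9.8 × sin 61° = 34.285 N down its slope.
The 7 kg side's 40.322 N exceeds the other side's 34.285 N, so that mass slides down and the 4 kg mass slides up. Taking that direction as positive, Newton's second law for the whole system gives 40.322 − 34.285 = (7 + 4) a, so a = 6.037 / 11 = 0.5488 m/s².

0.549 m/s²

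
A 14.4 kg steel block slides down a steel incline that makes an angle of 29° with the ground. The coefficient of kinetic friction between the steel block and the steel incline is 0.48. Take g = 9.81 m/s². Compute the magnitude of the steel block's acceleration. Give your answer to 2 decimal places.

0.64 m/s²

Resolving the weight along the incline: the component pulling the steel block down the slope is mg sin 29° = 14.4 × 9.81 × 0.4848 = 68.485 N, and the normal force is N = mg cos 29° = 14.4 × 9.81 × 0.8746 = 123.549 N.
Kinetic friction acts up the slope with magnitude f = μN = 0.48 × 123.549 = 59.304 N.
Net force along the incline is 68.485 − 59.304 = 9.181 N, so a = 9.181 / 14.4 = 0.6376 m/s².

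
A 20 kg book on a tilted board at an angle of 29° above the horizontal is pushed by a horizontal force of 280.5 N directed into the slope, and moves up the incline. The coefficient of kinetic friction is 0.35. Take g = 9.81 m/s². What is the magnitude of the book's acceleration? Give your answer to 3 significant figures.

The horizontal push has components F cos 29° = 280.5 × 0.8746 = 245.325 N up the incline and F sin 29° = 280.5 × 0.4848 = 135.986 N pressing into the surface.
The normal force is therefore N = mg cos 29° + F sin 29° = 171.597 + 135.986 = 307.583 N, and kinetic friction down the slope is μN = 0.35 × 307.583 = 107.654 N.
Along the incline: F cos 29° − mg sin 29° − μN = ma, so 245.325 − 95.118 − 107.654 = 20 a, giving a = 2.1277 m/s².

2.13 m/s²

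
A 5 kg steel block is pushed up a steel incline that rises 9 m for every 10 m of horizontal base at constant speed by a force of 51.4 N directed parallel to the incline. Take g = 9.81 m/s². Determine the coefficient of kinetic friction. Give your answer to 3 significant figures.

0.510

At constant speed ΣF = 0 along the incline. The applied 51.4 N acts up the slope; the weight component mg sin 41.99° = 32.813 N and kinetic friction μN both act down the slope.
So 51.4 = 32.813 + μ × 36.459, giving μ = (51.4 − 32.813) / 36.459 = 0.5098.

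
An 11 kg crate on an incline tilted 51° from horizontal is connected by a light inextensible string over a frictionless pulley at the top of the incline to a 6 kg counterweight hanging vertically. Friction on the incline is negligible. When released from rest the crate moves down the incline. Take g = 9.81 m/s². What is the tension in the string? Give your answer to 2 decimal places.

67.68 N

For the crate on the incline: the weight component along the slope is m₁g sin 51° = 11 × 9.81 × 0.7771 = 83.857 N and the normal force is N = m₁g cos 51° = 67.910 N.
Newton's second law for the crate (down-slope positive): 83.857 − T = 11 a. For the hanging counterweight (upward positive): T − 6 × 9.81 = 6 a.
Adding the two equations eliminates T: 24.997 = 17 a, so a = 1.4704 m/s².
Then from the hanging counterweight's equation, T = 6 × (9.81 + 1.4704) = 67.682 N.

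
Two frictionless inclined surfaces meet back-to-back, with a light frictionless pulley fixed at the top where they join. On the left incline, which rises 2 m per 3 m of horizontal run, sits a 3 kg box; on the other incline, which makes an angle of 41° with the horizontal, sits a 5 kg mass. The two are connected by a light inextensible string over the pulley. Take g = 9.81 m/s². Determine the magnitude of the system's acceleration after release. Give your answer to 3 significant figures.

1.98 m/s²

Resolve each weight along its own incline: the 3 kg mass has component 3 × 9.81 × sin 33.69° = 16.325 N down its slope, and the 5 kg mass has 5 × 9.81 × sin 41° = 32.180 N down its slope.
The 5 kg side's 32.180 N exceeds the other side's 16.325 N, so that mass slides down and the 3 kg mass slides up. Taking that direction as positive, Newton's second law for the whole system gives 32.180 − 16.325 = (3 + 5) a, so a = 15.855 / 8 = 1.9819 m/s².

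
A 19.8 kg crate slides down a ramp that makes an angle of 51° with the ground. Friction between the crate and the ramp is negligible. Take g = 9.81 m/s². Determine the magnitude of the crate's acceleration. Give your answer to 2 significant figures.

7.6 m/s²

Resolving the weight along the incline: the component pulling the crate down the slope is mg sin 51° = 19.8 × 9.81 × 0.7771 = 150.942 N, and the normal force is N = mg cos 51° = 19.8 × 9.81 × 0.6293 = 122.234 N.
With no friction the net force along the incline is 150.942 N, so a = g sin 51° = 150.942 / 19.8 = 7.6233 m/s².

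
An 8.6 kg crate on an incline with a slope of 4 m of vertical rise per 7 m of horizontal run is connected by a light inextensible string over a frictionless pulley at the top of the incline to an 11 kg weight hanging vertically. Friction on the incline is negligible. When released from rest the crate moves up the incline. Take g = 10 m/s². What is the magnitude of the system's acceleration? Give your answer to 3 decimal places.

For the crate on the incline: the weight component along the slope is m₁g sin 29.74° = 8.6 × 10 × 0.4961 = 42.665 N and the normal force is N = m₁g cos 29.74° = 74.669 N.
Newton's second law for the crate (up-slope positive): T − 42.665 = 8.6 a. For the hanging weight (downward positive): 11 × 10 − T = 11 a.
Adding the two equations eliminates T: 67.335 = 19.6 a, so a = 3.4355 m/s².

3.435 m/s²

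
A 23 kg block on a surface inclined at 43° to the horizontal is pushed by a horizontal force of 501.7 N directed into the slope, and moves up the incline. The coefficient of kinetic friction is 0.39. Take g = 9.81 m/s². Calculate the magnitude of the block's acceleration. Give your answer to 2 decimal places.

0.66 m/s²

The horizontal push has components F cos 43° = 501.7 × 0.7314 = 366.943 N up the incline and F sin 43° = 501.7 × 0.6820 = 342.159 N pressing into the surface.
The normal force is therefore N = mg cos 43° + F sin 43° = 165.026 + 342.159 = 507.185 N, and kinetic friction down the slope is μN = 0.39 × 507.185 = 197.802 N.
Along the incline: F cos 43° − mg sin 43° − μN = ma, so 366.943 − 153.880 − 197.802 = 23 a, giving a = 0.6635 m/s².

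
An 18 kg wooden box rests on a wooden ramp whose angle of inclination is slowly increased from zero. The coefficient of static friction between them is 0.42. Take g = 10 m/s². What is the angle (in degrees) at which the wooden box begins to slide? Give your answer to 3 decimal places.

22.782°

At the threshold of sliding, static friction is at its maximum μ_s N and exactly balances the weight component along the incline: mg sin θ = μ_s mg cos θ.
Hence tan θ = μ_s = 0.42, so θ = arctan(0.42) = 22.7824°.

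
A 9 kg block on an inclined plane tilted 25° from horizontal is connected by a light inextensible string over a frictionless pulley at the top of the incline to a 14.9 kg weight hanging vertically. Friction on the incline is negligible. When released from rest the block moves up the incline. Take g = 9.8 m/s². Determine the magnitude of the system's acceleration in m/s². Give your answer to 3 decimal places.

4.550 m/s²

For the block on the incline: the weight component along the slope is m₁g sin 25° = 9 × 9.8 × 0.4226 = 37.273 N and the normal force is N = m₁g cos 25° = 79.936 N.
Newton's second law for the block (up-slope positive): T − 37.273 = 9 a. For the hanging weight (downward positive): 14.9 × 9.8 − T = 14.9 a.
Adding the two equations eliminates T: 108.747 = 23.9 a, so a = 4.5501 m/s².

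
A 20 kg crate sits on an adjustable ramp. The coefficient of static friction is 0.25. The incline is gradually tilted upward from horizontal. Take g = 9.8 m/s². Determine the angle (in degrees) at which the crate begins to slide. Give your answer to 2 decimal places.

At the threshold of sliding, static friction is at its maximum μ_s N and exactly balances the weight component along the incline: mg sin θ = μ_s mg cos θ.
Hence tan θ = μ_s = 0.25, so θ = arctan(0.25) = 14.0362°.

14.04°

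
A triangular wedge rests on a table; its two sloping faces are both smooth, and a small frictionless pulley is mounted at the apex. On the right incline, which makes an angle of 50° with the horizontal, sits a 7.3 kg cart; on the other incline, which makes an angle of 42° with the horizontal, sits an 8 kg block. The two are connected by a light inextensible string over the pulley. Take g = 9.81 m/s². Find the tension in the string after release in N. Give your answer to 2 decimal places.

53.74 N

Resolve each weight along its own incline: the 7.3 kg mass has component 7.3 × 9.81 × sin 50° = 54.859 N down its slope, and the 8 kg mass has 8 × 9.81 × sin 42° = 52.513 N down its slope.
The 7.3 kg side's 54.859 N exceeds the other side's 52.513 N, so that mass slides down and the 8 kg mass slides up. Taking that direction as positive, Newton's second law for the whole system gives 54.859 − 52.513 = (7.3 + 8) a, so a = 2.346 / 15.3 = 0.1533 m/s².
For the 8 kg mass (up-slope positive): T − 52.513 = 8 × 0.1533, so T = 53.739 N.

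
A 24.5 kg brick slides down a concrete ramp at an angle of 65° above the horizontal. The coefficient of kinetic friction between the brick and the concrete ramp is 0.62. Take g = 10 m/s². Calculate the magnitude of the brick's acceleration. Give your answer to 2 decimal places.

Resolving the weight along the incline: the component pulling the brick down the slope is mg sin 65° = 24.5 × 10 × 0.9063 = 222.043 N, and the normal force is N = mg cos 65° = 24.5 × 10 × 0.4226 = 103.537 N.
Kinetic friction acts up the slope with magnitude f = μN = 0.62 × 103.537 = 64.193 N.
Net force along the incline is 222.043 − 64.193 = 157.850 N, so a = 157.850 / 24.5 = 6.4429 m/s².

6.44 m/s²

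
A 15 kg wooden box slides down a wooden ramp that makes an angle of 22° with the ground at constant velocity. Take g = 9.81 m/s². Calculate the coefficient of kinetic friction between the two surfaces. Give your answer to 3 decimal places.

0.404

At constant velocity the net force along the incline is zero: mg sin 22° = μ mg cos 22°.
So μ = tan 22° = 0.3746 / 0.9272 = 0.4040.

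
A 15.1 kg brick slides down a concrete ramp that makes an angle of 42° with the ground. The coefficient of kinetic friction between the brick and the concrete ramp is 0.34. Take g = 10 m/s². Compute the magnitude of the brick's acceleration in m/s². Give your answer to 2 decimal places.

4.16 m/s²

Resolving the weight along the incline: the component pulling the brick down the slope is mg sin 42° = 15.1 × 10 × 0.6691 = 101.034 N, and the normal force is N = mg cos 42° = 15.1 × 10 × 0.7431 = 112.208 N.
Kinetic friction acts up the slope with magnitude f = μN = 0.34 × 112.208 = 38.151 N.
Net force along the incline is 101.034 − 38.151 = 62.883 N, so a = 62.883 / 15.1 = 4.1644 m/s².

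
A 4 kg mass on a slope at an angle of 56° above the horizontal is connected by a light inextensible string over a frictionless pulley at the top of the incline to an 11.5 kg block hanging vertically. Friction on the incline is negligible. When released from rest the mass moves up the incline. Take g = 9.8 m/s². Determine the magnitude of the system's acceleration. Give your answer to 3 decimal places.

For the mass on the incline: the weight component along the slope is m₁g sin 56° = 4 × 9.8 × 0.8290 = 32.497 N and the normal force is N = m₁g cos 56° = 21.920 N.
Newton's second law for the mass (up-slope positive): T − 32.497 = 4 a. For the hanging block (downward positive): 11.5 × 9.8 − T = 11.5 a.
Adding the two equations eliminates T: 80.203 = 15.5 a, so a = 5.1744 m/s².

5.174 m/s²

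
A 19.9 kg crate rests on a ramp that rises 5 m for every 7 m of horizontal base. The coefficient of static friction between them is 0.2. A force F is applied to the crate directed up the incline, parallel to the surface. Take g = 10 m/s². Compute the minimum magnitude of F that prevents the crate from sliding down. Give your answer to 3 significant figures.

The normal force is N = mg cos 35.54° = 161.933 N. With F at its minimum the crate is on the verge of sliding down, so static friction is at its maximum μ_s N = 0.2 × 161.933 = 32.387 N and acts up the slope.
Equilibrium along the incline: F + μ_s N = mg sin 35.54°, so F = 115.666 − 32.387 = 83.279 N.

83.3 N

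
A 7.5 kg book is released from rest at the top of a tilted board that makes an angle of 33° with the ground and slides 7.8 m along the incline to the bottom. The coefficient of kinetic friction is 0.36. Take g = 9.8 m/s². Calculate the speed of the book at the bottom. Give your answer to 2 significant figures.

6.1 m/s

The weight component along the incline is mg sin 33° = 40.031 N and the normal force is N = mg cos 33° = 61.642 N.
Friction up the slope is f = μN = 0.36 × 61.642 = 22.191 N, so the net downslope force is 40.031 − 22.191 = 17.840 N and a = 17.840 / 7.5 = 2.3787 m/s².
Starting from rest over a distance of 7.8 m, v² = 2aL = 2 × 2.3787 × 7.8 = 37.1077, so v = 6.0916 m/s.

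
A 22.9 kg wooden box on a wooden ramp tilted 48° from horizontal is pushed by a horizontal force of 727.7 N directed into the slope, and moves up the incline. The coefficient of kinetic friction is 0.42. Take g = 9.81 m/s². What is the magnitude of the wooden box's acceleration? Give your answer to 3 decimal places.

1.298 m/s²

The horizontal push has components F cos 48° = 727.7 × 0.6691 = 486.904 N up the incline and F sin 48° = 727.7 × 0.7431 = 540.754 N pressing into the surface.
The normal force is therefore N = mg cos 48° + F sin 48° = 150.313 + 540.754 = 691.067 N, and kinetic friction down the slope is μN = 0.42 × 691.067 = 290.248 N.
Along the incline: F cos 48° − mg sin 48° − μN = ma, so 486.904 − 166.937 − 290.248 = 22.9 a, giving a = 1.2978 m/s².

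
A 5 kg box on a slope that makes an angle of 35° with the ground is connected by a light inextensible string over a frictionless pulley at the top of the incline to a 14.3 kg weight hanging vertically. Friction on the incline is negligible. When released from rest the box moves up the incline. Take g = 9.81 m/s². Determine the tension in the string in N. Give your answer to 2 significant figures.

For the box on the incline: the weight component along the slope is m₁g sin 35° = 5 × 9.81 × 0.5736 = 28.135 N and the normal force is N = m₁g cos 35° = 40.179 N.
Newton's second law for the box (up-slope positive): T − 28.135 = 5 a. For the hanging weight (downward positive): 14.3 × 9.81 − T = 14.3 a.
Adding the two equations eliminates T: 112.148 = 19.3 a, so a = 5.8108 m/s².
Then from the hanging weight's equation, T = 14.3 × (9.81 − 5.8108) = 57.189 N.

57 N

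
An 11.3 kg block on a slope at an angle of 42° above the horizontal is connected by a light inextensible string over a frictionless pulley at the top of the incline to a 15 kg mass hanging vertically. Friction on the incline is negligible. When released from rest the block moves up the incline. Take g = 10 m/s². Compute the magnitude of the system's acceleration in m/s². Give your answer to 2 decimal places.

For the block on the incline: the weight component along the slope is m₁g sin 42° = 11.3 × 10 × 0.6691 = 75.608 N and the normal force is N = m₁g cos 42° = 83.975 N.
Newton's second law for the block (up-slope positive): T − 75.608 = 11.3 a. For the hanging mass (downward positive): 15 × 10 − T = 15 a.
Adding the two equations eliminates T: 74.392 = 26.3 a, so a = 2.8286 m/s².

2.83 m/s²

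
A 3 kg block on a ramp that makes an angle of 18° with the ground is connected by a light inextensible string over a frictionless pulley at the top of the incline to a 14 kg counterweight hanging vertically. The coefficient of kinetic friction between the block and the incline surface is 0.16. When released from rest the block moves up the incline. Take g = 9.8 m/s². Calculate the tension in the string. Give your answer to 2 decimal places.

35.38 N

For the block on the incline: the weight component along the slope is m₁g sin 18° = 3 × 9.8 × 0.3090 = 9.085 N and the normal force is N = m₁g cos 18° = 27.961 N.
Kinetic friction opposes the block's motion up the incline: f = μN = 0.16 × 27.961 = 4.474 N acting down the slope.
Newton's second law for the block (up-slope positive): T − 9.085 − 4.474 = 3 a. For the hanging counterweight (downward positive): 14 × 9.8 − T = 14 a.
Adding the two equations eliminates T: 123.641 = 17 a, so a = 7.2730 m/s².
Then from the hanging counterweight's equation, T = 14 × (9.8 − 7.2730) = 35.378 N.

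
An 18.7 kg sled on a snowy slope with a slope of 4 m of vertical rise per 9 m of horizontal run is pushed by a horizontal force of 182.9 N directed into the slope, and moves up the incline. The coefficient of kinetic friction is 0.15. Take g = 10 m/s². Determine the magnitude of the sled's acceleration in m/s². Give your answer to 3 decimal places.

2.910 m/s²

The horizontal push has components F cos 23.96° = 182.9 × 0.9138 = 167.134 N up the incline and F sin 23.96° = 182.9 × 0.4061 = 74.276 N pressing into the surface.
The normal force is therefore N = mg cos 23.96° + F sin 23.96° = 170.881 + 74.276 = 245.157 N, and kinetic friction down the slope is μN = 0.15 × 245.157 = 36.774 N.
Along the incline: F cos 23.96° − mg sin 23.96° − μN = ma, so 167.134 − 75.941 − 36.774 = 18.7 a, giving a = 2.9101 m/s².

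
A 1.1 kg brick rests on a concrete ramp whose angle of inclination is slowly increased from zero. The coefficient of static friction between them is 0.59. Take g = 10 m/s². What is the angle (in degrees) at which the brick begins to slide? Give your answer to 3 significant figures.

30.5°

At the threshold of sliding, static friction is at its maximum μ_s N and exactly balances the weight component along the incline: mg sin θ = μ_s mg cos θ.
Hence tan θ = μ_s = 0.59, so θ = arctan(0.59) = 30.5406°.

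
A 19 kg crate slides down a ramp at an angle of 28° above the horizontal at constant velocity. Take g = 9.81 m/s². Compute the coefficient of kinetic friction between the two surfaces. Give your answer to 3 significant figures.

0.532

At constant velocity the net force along the incline is zero: mg sin 28° = μ mg cos 28°.
So μ = tan 28° = 0.4695 / 0.8829 = 0.5318.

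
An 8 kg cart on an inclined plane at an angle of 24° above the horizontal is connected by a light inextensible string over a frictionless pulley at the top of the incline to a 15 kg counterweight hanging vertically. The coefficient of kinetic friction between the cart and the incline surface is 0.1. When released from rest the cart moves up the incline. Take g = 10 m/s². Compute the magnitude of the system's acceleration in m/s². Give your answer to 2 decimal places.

4.79 m/s²

For the cart on the incline: the weight component along the slope is m₁g sin 24° = 8 × 10 × 0.4067 = 32.536 N and the normal force is N = m₁g cos 24° = 73.084 N.
Kinetic friction opposes the cart's motion up the incline: f = μN = 0.1 × 73.084 = 7.308 N acting down the slope.
Newton's second law for the cart (up-slope positive): T − 32.536 − 7.308 = 8 a. For the hanging counterweight (downward positive): 15 × 10 − T = 15 a.
Adding the two equations eliminates T: 110.156 = 23 a, so a = 4.7894 m/s².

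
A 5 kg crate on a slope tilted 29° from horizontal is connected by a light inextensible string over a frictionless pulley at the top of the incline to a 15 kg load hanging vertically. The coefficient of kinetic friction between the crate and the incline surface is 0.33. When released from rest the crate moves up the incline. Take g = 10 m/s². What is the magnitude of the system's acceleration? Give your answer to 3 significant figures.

5.57 m/s²

For the crate on the incline: the weight component along the slope is m₁g sin 29° = 5 × 10 × 0.4848 = 24.240 N and the normal force is N = m₁g cos 29° = 43.731 N.
Kinetic friction opposes the crate's motion up the incline: f = μN = 0.33 × 43.731 = 14.431 N acting down the slope.
Newton's second law for the crate (up-slope positive): T − 24.240 − 14.431 = 5 a. For the hanging load (downward positive): 15 × 10 − T = 15 a.
Adding the two equations eliminates T: 111.329 = 20 a, so a = 5.5664 m/s².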